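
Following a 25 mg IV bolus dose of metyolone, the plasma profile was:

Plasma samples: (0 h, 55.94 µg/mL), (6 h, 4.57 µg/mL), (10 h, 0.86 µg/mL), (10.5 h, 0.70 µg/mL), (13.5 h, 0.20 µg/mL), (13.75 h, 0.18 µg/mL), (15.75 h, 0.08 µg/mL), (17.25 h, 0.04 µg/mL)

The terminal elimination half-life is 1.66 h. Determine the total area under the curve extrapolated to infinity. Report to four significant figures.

AUC = 194.6 µg/mL·h

Trapezoidal AUC_0→17.25:
  [0→6]: (55.94+4.57)/2 × 6 = 181.53
  [6→10]: (4.57+0.86)/2 × 4 = 10.86
  [10→10.5]: (0.86+0.70)/2 × 0.5 = 0.39
  [10.5→13.5]: (0.70+0.20)/2 × 3 = 1.35
  [13.5→13.75]: (0.20+0.18)/2 × 0.25 = 0.0475
  [13.75→15.75]: (0.18+0.08)/2 × 2 = 0.26
  [15.75→17.25]: (0.08+0.04)/2 × 1.5 = 0.09
  Sum = 194.5275 µg/mL·h
k_e = ln2 / t½ = 0.693147 / 1.66 = 0.4176 h^-1
Extrapolated tail: C_last / k_e = 0.04 / 0.4176 = 0.096
AUC_0→∞ = 194.5275 + 0.096 = 194.6235 µg/mL·h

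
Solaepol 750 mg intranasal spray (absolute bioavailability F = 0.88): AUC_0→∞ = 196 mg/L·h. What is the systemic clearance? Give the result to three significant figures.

CL = 3.37 L/h

CL = F × Dose / AUC_0→∞
   = 0.88 × 750 / 196 = 3.36735 L/h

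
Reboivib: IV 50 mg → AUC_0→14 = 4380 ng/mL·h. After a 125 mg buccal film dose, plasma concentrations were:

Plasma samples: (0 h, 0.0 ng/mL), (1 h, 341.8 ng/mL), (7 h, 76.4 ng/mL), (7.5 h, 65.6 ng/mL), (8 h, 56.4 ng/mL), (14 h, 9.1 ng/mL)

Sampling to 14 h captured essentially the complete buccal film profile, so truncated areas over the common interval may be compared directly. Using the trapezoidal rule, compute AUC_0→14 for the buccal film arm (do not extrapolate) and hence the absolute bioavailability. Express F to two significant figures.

Trapezoidal AUC_0→14 (buccal film):
  [0→1]: (0.0+341.8)/2 × 1 = 170.9
  [1→7]: (341.8+76.4)/2 × 6 = 1254.6
  [7→7.5]: (76.4+65.6)/2 × 0.5 = 35.5
  [7.5→8]: (65.6+56.4)/2 × 0.5 = 30.5
  [8→14]: (56.4+9.1)/2 × 6 = 196.5
  Sum = 1688.0 ng/mL·h
F = (AUC_ev/D_ev)/(AUC_iv/D_iv) = (1688.0/125)/(4380/50) = 13.504/87.6 = 0.1542

F = 0.15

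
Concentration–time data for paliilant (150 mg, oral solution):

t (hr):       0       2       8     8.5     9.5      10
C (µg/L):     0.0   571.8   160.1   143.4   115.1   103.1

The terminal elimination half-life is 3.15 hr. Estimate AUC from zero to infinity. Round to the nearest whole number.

Trapezoidal AUC_0→10:
  [0→2]: (0.0+571.8)/2 × 2 = 571.8
  [2→8]: (571.8+160.1)/2 × 6 = 2195.7
  [8→8.5]: (160.1+143.4)/2 × 0.5 = 75.875
  [8.5→9.5]: (143.4+115.1)/2 × 1 = 129.25
  [9.5→10]: (115.1+103.1)/2 × 0.5 = 54.55
  Sum = 3027.175 µg/L·hr
k_e = ln2 / t½ = 0.693147 / 3.15 = 0.2200 hr^-1
Extrapolated tail: C_last / k_e = 103.1 / 0.22 = 468.636
AUC_0→∞ = 3027.175 + 468.636 = 3495.811 µg/L·hr

AUC = 3496 µg/L·hr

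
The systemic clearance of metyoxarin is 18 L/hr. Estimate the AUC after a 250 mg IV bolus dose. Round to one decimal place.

AUC_0→∞ = Dose_iv / CL
        = 250 / 18 = 13.8889 mg/L·hr

AUC = 13.9 mg/L·hr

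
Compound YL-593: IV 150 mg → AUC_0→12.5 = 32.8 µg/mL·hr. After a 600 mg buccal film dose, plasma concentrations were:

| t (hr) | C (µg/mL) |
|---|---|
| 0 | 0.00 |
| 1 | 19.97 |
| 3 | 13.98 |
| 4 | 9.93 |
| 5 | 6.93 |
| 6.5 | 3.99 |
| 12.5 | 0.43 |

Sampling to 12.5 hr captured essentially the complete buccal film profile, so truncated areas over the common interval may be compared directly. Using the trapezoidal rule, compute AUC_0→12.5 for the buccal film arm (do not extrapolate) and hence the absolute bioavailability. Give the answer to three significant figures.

F = 0.654

Trapezoidal AUC_0→12.5 (buccal film):
  [0→1]: (0.00+19.97)/2 × 1 = 9.985
  [1→3]: (19.97+13.98)/2 × 2 = 33.95
  [3→4]: (13.98+9.93)/2 × 1 = 11.955
  [4→5]: (9.93+6.93)/2 × 1 = 8.43
  [5→6.5]: (6.93+3.99)/2 × 1.5 = 8.19
  [6.5→12.5]: (3.99+0.43)/2 × 6 = 13.26
  Sum = 85.77 µg/mL·hr
F = (AUC_ev/D_ev)/(AUC_iv/D_iv) = (85.77/600)/(32.8/150) = 0.14295/0.218667 = 0.6537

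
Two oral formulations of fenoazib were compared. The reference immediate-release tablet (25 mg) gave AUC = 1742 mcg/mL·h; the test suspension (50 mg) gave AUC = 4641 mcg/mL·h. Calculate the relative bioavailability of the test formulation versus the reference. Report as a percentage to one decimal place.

F_rel = (AUC_test/D_test) / (AUC_ref/D_ref)
      = (4641/50) / (1742/25)
      = 92.82 / 69.68 = 1.3321 = 133.21%

F_rel = 133.2%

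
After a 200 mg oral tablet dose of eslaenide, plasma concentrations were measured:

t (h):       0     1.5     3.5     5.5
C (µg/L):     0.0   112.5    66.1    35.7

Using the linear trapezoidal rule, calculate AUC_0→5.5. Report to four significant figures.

AUC = 364.8 µg/L·h

Trapezoidal AUC_0→5.5:
  [0→1.5]: (0.0+112.5)/2 × 1.5 = 84.375
  [1.5→3.5]: (112.5+66.1)/2 × 2 = 178.6
  [3.5→5.5]: (66.1+35.7)/2 × 2 = 101.8
  Sum = 364.775 µg/L·h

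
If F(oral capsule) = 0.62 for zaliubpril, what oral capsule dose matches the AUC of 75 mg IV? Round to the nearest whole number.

D_oral = 121 mg

For equal systemic exposure: F × D_ev = D_iv
D_ev = D_iv / F = 75 / 0.62 = 120.968 mg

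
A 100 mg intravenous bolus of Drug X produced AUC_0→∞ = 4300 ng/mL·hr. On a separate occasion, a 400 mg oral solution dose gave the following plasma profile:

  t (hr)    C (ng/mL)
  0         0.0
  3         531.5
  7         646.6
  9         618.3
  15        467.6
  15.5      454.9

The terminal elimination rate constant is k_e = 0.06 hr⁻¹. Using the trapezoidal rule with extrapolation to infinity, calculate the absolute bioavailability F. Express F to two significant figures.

F = 0.90

Trapezoidal AUC_0→15.5 (oral solution):
  [0→3]: (0.0+531.5)/2 × 3 = 797.25
  [3→7]: (531.5+646.6)/2 × 4 = 2356.2
  [7→9]: (646.6+618.3)/2 × 2 = 1264.9
  [9→15]: (618.3+467.6)/2 × 6 = 3257.7
  [15→15.5]: (467.6+454.9)/2 × 0.5 = 230.625
  Sum = 7906.675 ng/mL·hr
Tail: C_last/k_e = 454.9/0.06 = 7581.667
AUC_0→∞ (oral solution) = 7906.675 + 7581.667 = 15488.342 ng/mL·hr
F = (AUC_ev/D_ev)/(AUC_iv/D_iv) = (15488.342/400)/(4300/100) = 38.720855/43 = 0.9005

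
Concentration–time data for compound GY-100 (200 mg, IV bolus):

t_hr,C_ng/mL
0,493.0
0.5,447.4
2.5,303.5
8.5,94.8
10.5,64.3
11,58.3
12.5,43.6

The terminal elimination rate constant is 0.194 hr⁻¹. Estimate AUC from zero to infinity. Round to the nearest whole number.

AUC = 2672 ng/mL·hr

Trapezoidal AUC_0→12.5:
  [0→0.5]: (493.0+447.4)/2 × 0.5 = 235.1
  [0.5→2.5]: (447.4+303.5)/2 × 2 = 750.9
  [2.5→8.5]: (303.5+94.8)/2 × 6 = 1194.9
  [8.5→10.5]: (94.8+64.3)/2 × 2 = 159.1
  [10.5→11]: (64.3+58.3)/2 × 0.5 = 30.65
  [11→12.5]: (58.3+43.6)/2 × 1.5 = 76.425
  Sum = 2447.075 ng/mL·hr
Extrapolated tail: C_last / k_e = 43.6 / 0.194 = 224.742
AUC_0→∞ = 2447.075 + 224.742 = 2671.817 ng/mL·hr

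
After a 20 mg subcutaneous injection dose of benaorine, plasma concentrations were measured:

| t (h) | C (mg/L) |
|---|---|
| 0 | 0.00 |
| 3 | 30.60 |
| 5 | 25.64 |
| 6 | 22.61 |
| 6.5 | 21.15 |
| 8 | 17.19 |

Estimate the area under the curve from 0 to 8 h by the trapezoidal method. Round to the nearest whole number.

Trapezoidal AUC_0→8:
  [0→3]: (0.00+30.60)/2 × 3 = 45.9
  [3→5]: (30.60+25.64)/2 × 2 = 56.24
  [5→6]: (25.64+22.61)/2 × 1 = 24.125
  [6→6.5]: (22.61+21.15)/2 × 0.5 = 10.94
  [6.5→8]: (21.15+17.19)/2 × 1.5 = 28.755
  Sum = 165.96 mg/L·h

AUC = 166 mg/L·h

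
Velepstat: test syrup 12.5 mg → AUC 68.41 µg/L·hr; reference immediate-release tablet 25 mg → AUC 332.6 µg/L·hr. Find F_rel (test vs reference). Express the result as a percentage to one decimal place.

F_rel = (AUC_test/D_test) / (AUC_ref/D_ref)
      = (68.41/12.5) / (332.6/25)
      = 5.4728 / 13.304 = 0.4114 = 41.14%

F_rel = 41.1%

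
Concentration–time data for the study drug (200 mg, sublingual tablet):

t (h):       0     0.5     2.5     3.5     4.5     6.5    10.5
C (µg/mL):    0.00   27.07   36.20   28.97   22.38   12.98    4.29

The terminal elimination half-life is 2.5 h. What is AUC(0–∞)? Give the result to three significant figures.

Trapezoidal AUC_0→10.5:
  [0→0.5]: (0.00+27.07)/2 × 0.5 = 6.7675
  [0.5→2.5]: (27.07+36.20)/2 × 2 = 63.27
  [2.5→3.5]: (36.20+28.97)/2 × 1 = 32.585
  [3.5→4.5]: (28.97+22.38)/2 × 1 = 25.675
  [4.5→6.5]: (22.38+12.98)/2 × 2 = 35.36
  [6.5→10.5]: (12.98+4.29)/2 × 4 = 34.54
  Sum = 198.1975 µg/mL·h
k_e = ln2 / t½ = 0.693147 / 2.5 = 0.2773 h^-1
Extrapolated tail: C_last / k_e = 4.29 / 0.2773 = 15.471
AUC_0→∞ = 198.1975 + 15.471 = 213.6685 µg/mL·h

AUC = 214 µg/mL·h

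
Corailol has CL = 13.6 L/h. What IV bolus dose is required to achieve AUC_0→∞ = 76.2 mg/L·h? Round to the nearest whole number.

Dose_iv = CL × AUC_0→∞
     = 13.6 × 76.2 = 1036.32 mg

Dose = 1036 mg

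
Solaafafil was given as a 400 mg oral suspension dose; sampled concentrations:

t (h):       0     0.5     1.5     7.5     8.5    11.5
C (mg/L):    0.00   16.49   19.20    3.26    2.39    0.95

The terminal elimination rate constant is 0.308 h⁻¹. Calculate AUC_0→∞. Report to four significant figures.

AUC = 100.3 mg/L·h

Trapezoidal AUC_0→11.5:
  [0→0.5]: (0.00+16.49)/2 × 0.5 = 4.1225
  [0.5→1.5]: (16.49+19.20)/2 × 1 = 17.845
  [1.5→7.5]: (19.20+3.26)/2 × 6 = 67.38
  [7.5→8.5]: (3.26+2.39)/2 × 1 = 2.825
  [8.5→11.5]: (2.39+0.95)/2 × 3 = 5.01
  Sum = 97.1825 mg/L·h
Extrapolated tail: C_last / k_e = 0.95 / 0.308 = 3.084
AUC_0→∞ = 97.1825 + 3.084 = 100.2665 mg/L·h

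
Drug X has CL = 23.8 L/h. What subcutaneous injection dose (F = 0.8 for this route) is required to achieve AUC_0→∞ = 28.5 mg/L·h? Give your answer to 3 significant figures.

Dose = 848 mg

Dose = CL × AUC_0→∞ / F
     = 23.8 × 28.5 / 0.8 = 847.875 mg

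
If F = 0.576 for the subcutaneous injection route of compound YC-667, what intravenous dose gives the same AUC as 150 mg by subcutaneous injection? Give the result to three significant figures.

D_iv = 86.4 mg

Systemic exposure from an extravascular dose = F × D_ev, so the equivalent IV dose is F × D_ev.
D_iv = F × D_ev = 0.576 × 150 = 86.4 mg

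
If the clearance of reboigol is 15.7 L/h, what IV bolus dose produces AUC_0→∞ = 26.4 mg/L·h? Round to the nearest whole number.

Dose_iv = CL × AUC_0→∞
     = 15.7 × 26.4 = 414.48 mg

Dose = 414 mg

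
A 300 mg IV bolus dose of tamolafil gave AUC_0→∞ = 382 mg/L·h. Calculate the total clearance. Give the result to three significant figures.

CL = 0.785 L/h

CL = Dose_iv / AUC_0→∞
   = 300 / 382 = 0.78534 L/h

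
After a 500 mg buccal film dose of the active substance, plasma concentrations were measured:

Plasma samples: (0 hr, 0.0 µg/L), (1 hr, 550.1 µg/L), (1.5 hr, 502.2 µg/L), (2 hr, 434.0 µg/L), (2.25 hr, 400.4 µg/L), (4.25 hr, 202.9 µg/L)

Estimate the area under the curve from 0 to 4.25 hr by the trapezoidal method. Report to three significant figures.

AUC = 1480 µg/L·hr

Trapezoidal AUC_0→4.25:
  [0→1]: (0.0+550.1)/2 × 1 = 275.05
  [1→1.5]: (550.1+502.2)/2 × 0.5 = 263.075
  [1.5→2]: (502.2+434.0)/2 × 0.5 = 234.05
  [2→2.25]: (434.0+400.4)/2 × 0.25 = 104.3
  [2.25→4.25]: (400.4+202.9)/2 × 2 = 603.3
  Sum = 1479.775 µg/L·hr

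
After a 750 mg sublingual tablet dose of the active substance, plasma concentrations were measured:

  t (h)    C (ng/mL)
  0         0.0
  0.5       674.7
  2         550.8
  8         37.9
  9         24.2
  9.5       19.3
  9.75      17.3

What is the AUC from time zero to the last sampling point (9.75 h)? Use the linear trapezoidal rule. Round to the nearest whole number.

AUC = 2900 ng/mL·h

Trapezoidal AUC_0→9.75:
  [0→0.5]: (0.0+674.7)/2 × 0.5 = 168.675
  [0.5→2]: (674.7+550.8)/2 × 1.5 = 919.125
  [2→8]: (550.8+37.9)/2 × 6 = 1766.1
  [8→9]: (37.9+24.2)/2 × 1 = 31.05
  [9→9.5]: (24.2+19.3)/2 × 0.5 = 10.875
  [9.5→9.75]: (19.3+17.3)/2 × 0.25 = 4.575
  Sum = 2900.4 ng/mL·h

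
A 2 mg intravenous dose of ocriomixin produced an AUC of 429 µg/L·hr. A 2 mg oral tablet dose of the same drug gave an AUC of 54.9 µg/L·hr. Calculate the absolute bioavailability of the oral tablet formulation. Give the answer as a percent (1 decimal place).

F = 12.8%

F = (AUC_ev / D_ev) / (AUC_iv / D_iv)
  = (54.9/2) / (429/2)
  = 27.45 / 214.5 = 0.1280
  = 12.80%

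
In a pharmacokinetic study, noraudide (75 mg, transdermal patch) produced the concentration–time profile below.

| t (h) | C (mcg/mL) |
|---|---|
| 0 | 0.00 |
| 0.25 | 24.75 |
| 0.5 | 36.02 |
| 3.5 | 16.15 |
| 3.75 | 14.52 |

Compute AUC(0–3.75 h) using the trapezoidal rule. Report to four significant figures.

Trapezoidal AUC_0→3.75:
  [0→0.25]: (0.00+24.75)/2 × 0.25 = 3.09375
  [0.25→0.5]: (24.75+36.02)/2 × 0.25 = 7.59625
  [0.5→3.5]: (36.02+16.15)/2 × 3 = 78.255
  [3.5→3.75]: (16.15+14.52)/2 × 0.25 = 3.83375
  Sum = 92.77875 mcg/mL·h

AUC = 92.78 mcg/mL·h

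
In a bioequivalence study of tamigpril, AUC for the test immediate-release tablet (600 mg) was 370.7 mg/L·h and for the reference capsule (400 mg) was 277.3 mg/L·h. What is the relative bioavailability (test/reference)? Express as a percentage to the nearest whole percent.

F_rel = 89%

F_rel = (AUC_test/D_test) / (AUC_ref/D_ref)
      = (370.7/600) / (277.3/400)
      = 0.617833 / 0.69325 = 0.8912 = 89.12%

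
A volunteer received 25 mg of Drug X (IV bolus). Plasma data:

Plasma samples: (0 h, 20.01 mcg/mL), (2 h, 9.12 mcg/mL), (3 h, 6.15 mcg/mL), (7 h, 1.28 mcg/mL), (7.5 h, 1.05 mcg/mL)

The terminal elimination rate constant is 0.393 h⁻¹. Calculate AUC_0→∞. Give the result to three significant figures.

Trapezoidal AUC_0→7.5:
  [0→2]: (20.01+9.12)/2 × 2 = 29.13
  [2→3]: (9.12+6.15)/2 × 1 = 7.635
  [3→7]: (6.15+1.28)/2 × 4 = 14.86
  [7→7.5]: (1.28+1.05)/2 × 0.5 = 0.5825
  Sum = 52.2075 mcg/mL·h
Extrapolated tail: C_last / k_e = 1.05 / 0.393 = 2.672
AUC_0→∞ = 52.2075 + 2.672 = 54.8795 mcg/mL·h

AUC = 54.9 mcg/mL·h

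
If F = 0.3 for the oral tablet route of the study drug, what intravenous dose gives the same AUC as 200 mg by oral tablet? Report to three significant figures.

Systemic exposure from an extravascular dose = F × D_ev, so the equivalent IV dose is F × D_ev.
D_iv = F × D_ev = 0.3 × 200 = 60 mg

D_iv = 60.0 mg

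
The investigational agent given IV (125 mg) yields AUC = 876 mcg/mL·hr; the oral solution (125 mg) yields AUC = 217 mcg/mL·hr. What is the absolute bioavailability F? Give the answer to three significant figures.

F = (AUC_ev / D_ev) / (AUC_iv / D_iv)
  = (217/125) / (876/125)
  = 1.736 / 7.008 = 0.2477

F = 0.248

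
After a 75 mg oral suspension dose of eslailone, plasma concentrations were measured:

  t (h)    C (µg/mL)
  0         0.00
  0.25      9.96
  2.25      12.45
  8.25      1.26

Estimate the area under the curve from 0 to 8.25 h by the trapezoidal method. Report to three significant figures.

AUC = 64.8 µg/mL·h

Trapezoidal AUC_0→8.25:
  [0→0.25]: (0.00+9.96)/2 × 0.25 = 1.245
  [0.25→2.25]: (9.96+12.45)/2 × 2 = 22.41
  [2.25→8.25]: (12.45+1.26)/2 × 6 = 41.13
  Sum = 64.785 µg/mL·h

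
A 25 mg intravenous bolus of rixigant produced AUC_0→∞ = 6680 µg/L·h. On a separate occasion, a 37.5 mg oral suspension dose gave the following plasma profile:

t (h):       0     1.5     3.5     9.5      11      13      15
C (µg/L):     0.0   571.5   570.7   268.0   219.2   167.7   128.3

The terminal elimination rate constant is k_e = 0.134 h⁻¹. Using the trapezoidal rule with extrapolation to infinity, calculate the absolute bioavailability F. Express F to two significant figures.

F = 0.61

Trapezoidal AUC_0→15 (oral suspension):
  [0→1.5]: (0.0+571.5)/2 × 1.5 = 428.625
  [1.5→3.5]: (571.5+570.7)/2 × 2 = 1142.2
  [3.5→9.5]: (570.7+268.0)/2 × 6 = 2516.1
  [9.5→11]: (268.0+219.2)/2 × 1.5 = 365.4
  [11→13]: (219.2+167.7)/2 × 2 = 386.9
  [13→15]: (167.7+128.3)/2 × 2 = 296.0
  Sum = 5135.225 µg/L·h
Tail: C_last/k_e = 128.3/0.134 = 957.463
AUC_0→∞ (oral suspension) = 5135.225 + 957.463 = 6092.688 µg/L·h
F = (AUC_ev/D_ev)/(AUC_iv/D_iv) = (6092.688/37.5)/(6680/25) = 162.47168/267.2 = 0.6081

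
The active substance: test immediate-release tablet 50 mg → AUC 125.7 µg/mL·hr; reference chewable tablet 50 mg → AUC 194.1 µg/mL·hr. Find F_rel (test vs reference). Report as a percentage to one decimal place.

F_rel = 64.8%

F_rel = (AUC_test/D_test) / (AUC_ref/D_ref)
      = (125.7/50) / (194.1/50)
      = 2.514 / 3.882 = 0.6476 = 64.76%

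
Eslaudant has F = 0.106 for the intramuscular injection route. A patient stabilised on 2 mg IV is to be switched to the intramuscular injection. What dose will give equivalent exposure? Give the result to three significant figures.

D_intramuscular = 18.9 mg

For equal systemic exposure: F × D_ev = D_iv
D_ev = D_iv / F = 2 / 0.106 = 18.8679 mg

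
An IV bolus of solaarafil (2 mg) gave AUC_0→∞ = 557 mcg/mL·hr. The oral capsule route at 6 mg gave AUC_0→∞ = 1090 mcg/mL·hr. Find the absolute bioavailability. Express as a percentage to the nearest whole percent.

F = 65%

F = (AUC_ev / D_ev) / (AUC_iv / D_iv)
  = (1090/6) / (557/2)
  = 181.667 / 278.5 = 0.6523
  = 65.23%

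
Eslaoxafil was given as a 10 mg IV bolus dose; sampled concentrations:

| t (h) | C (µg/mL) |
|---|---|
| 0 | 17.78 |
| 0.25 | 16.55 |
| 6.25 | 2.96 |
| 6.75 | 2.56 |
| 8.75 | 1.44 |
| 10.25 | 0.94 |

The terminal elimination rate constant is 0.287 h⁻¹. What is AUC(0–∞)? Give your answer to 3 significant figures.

AUC = 73.3 µg/mL·h

Trapezoidal AUC_0→10.25:
  [0→0.25]: (17.78+16.55)/2 × 0.25 = 4.29125
  [0.25→6.25]: (16.55+2.96)/2 × 6 = 58.53
  [6.25→6.75]: (2.96+2.56)/2 × 0.5 = 1.38
  [6.75→8.75]: (2.56+1.44)/2 × 2 = 4.0
  [8.75→10.25]: (1.44+0.94)/2 × 1.5 = 1.785
  Sum = 69.98625 µg/mL·h
Extrapolated tail: C_last / k_e = 0.94 / 0.287 = 3.275
AUC_0→∞ = 69.98625 + 3.275 = 73.26125 µg/mL·h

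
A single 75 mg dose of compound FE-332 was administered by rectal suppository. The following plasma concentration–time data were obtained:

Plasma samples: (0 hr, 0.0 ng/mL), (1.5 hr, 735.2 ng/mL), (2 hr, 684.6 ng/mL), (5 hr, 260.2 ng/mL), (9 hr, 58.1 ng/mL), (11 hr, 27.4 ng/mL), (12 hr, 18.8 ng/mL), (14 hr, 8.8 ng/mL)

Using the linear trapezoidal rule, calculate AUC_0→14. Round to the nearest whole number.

Trapezoidal AUC_0→14:
  [0→1.5]: (0.0+735.2)/2 × 1.5 = 551.4
  [1.5→2]: (735.2+684.6)/2 × 0.5 = 354.95
  [2→5]: (684.6+260.2)/2 × 3 = 1417.2
  [5→9]: (260.2+58.1)/2 × 4 = 636.6
  [9→11]: (58.1+27.4)/2 × 2 = 85.5
  [11→12]: (27.4+18.8)/2 × 1 = 23.1
  [12→14]: (18.8+8.8)/2 × 2 = 27.6
  Sum = 3096.35 ng/mL·hr

AUC = 3096 ng/mL·hr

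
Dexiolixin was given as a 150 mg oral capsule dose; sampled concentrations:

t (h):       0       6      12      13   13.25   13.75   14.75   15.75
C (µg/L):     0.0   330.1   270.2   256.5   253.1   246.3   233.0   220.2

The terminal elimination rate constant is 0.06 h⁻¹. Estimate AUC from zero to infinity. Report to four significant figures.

AUC = 7379 µg/L·h

Trapezoidal AUC_0→15.75:
  [0→6]: (0.0+330.1)/2 × 6 = 990.3
  [6→12]: (330.1+270.2)/2 × 6 = 1800.9
  [12→13]: (270.2+256.5)/2 × 1 = 263.35
  [13→13.25]: (256.5+253.1)/2 × 0.25 = 63.7
  [13.25→13.75]: (253.1+246.3)/2 × 0.5 = 124.85
  [13.75→14.75]: (246.3+233.0)/2 × 1 = 239.65
  [14.75→15.75]: (233.0+220.2)/2 × 1 = 226.6
  Sum = 3709.35 µg/L·h
Extrapolated tail: C_last / k_e = 220.2 / 0.06 = 3670.000
AUC_0→∞ = 3709.35 + 3670.000 = 7379.35 µg/L·h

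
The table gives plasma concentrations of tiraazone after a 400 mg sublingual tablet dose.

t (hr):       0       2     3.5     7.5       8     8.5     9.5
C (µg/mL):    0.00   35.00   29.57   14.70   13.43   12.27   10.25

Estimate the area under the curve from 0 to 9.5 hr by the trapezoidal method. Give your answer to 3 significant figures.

AUC = 197 µg/mL·hr

Trapezoidal AUC_0→9.5:
  [0→2]: (0.00+35.00)/2 × 2 = 35.0
  [2→3.5]: (35.00+29.57)/2 × 1.5 = 48.4275
  [3.5→7.5]: (29.57+14.70)/2 × 4 = 88.54
  [7.5→8]: (14.70+13.43)/2 × 0.5 = 7.0325
  [8→8.5]: (13.43+12.27)/2 × 0.5 = 6.425
  [8.5→9.5]: (12.27+10.25)/2 × 1 = 11.26
  Sum = 196.685 µg/mL·hr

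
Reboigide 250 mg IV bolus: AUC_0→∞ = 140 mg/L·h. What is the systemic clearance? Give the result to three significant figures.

CL = Dose_iv / AUC_0→∞
   = 250 / 140 = 1.78571 L/h

CL = 1.79 L/h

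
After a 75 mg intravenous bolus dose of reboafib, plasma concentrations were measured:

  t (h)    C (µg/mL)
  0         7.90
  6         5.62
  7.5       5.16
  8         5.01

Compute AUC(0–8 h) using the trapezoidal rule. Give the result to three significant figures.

AUC = 51.2 µg/mL·h

Trapezoidal AUC_0→8:
  [0→6]: (7.90+5.62)/2 × 6 = 40.56
  [6→7.5]: (5.62+5.16)/2 × 1.5 = 8.085
  [7.5→8]: (5.16+5.01)/2 × 0.5 = 2.5425
  Sum = 51.1875 µg/mL·h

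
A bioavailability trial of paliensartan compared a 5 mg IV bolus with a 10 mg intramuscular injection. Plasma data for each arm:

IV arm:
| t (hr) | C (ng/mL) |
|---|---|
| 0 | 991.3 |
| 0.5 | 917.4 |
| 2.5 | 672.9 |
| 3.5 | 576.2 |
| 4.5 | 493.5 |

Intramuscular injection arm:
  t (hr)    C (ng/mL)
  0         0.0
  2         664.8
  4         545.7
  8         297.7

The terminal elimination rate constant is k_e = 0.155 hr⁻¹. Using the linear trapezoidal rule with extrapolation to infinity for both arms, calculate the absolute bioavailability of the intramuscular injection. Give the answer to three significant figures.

Trapezoidal AUC_0→4.5 (IV):
  [0→0.5]: (991.3+917.4)/2 × 0.5 = 477.175
  [0.5→2.5]: (917.4+672.9)/2 × 2 = 1590.3
  [2.5→3.5]: (672.9+576.2)/2 × 1 = 624.55
  [3.5→4.5]: (576.2+493.5)/2 × 1 = 534.85
  Sum = 3226.875 ng/mL·hr
IV tail: 493.5/0.155 = 3183.871; AUC_iv,0→∞ = 3226.875 + 3183.871 = 6410.746 ng/mL·hr
Trapezoidal AUC_0→8 (intramuscular injection):
  [0→2]: (0.0+664.8)/2 × 2 = 664.8
  [2→4]: (664.8+545.7)/2 × 2 = 1210.5
  [4→8]: (545.7+297.7)/2 × 4 = 1686.8
  Sum = 3562.1 ng/mL·hr
intramuscular injection tail: 297.7/0.155 = 1920.645; AUC_ev,0→∞ = 3562.1 + 1920.645 = 5482.745 ng/mL·hr
F = (AUC_ev/D_ev)/(AUC_iv/D_iv) = (5482.745/10)/(6410.746/5) = 548.2745/1282.1492 = 0.4276

F = 0.428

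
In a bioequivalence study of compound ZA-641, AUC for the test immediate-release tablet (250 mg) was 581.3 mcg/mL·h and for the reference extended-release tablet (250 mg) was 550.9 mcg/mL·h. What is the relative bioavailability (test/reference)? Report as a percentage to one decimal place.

F_rel = (AUC_test/D_test) / (AUC_ref/D_ref)
      = (581.3/250) / (550.9/250)
      = 2.3252 / 2.2036 = 1.0552 = 105.52%

F_rel = 105.5%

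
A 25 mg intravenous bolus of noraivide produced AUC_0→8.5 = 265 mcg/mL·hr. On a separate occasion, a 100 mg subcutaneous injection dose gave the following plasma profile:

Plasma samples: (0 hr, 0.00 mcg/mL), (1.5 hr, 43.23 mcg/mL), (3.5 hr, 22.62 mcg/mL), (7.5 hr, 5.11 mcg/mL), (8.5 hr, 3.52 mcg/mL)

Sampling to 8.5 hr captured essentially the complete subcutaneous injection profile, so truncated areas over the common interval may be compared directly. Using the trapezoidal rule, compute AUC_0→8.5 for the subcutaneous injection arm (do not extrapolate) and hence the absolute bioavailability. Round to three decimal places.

F = 0.149

Trapezoidal AUC_0→8.5 (subcutaneous injection):
  [0→1.5]: (0.00+43.23)/2 × 1.5 = 32.4225
  [1.5→3.5]: (43.23+22.62)/2 × 2 = 65.85
  [3.5→7.5]: (22.62+5.11)/2 × 4 = 55.46
  [7.5→8.5]: (5.11+3.52)/2 × 1 = 4.315
  Sum = 158.0475 mcg/mL·hr
F = (AUC_ev/D_ev)/(AUC_iv/D_iv) = (158.0475/100)/(265/25) = 1.580475/10.6 = 0.1491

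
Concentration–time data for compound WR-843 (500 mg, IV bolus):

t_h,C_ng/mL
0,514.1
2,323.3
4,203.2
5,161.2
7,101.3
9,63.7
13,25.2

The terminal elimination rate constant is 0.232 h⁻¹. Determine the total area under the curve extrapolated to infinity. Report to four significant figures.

AUC = 2260 ng/mL·h

Trapezoidal AUC_0→13:
  [0→2]: (514.1+323.3)/2 × 2 = 837.4
  [2→4]: (323.3+203.2)/2 × 2 = 526.5
  [4→5]: (203.2+161.2)/2 × 1 = 182.2
  [5→7]: (161.2+101.3)/2 × 2 = 262.5
  [7→9]: (101.3+63.7)/2 × 2 = 165.0
  [9→13]: (63.7+25.2)/2 × 4 = 177.8
  Sum = 2151.4 ng/mL·h
Extrapolated tail: C_last / k_e = 25.2 / 0.232 = 108.621
AUC_0→∞ = 2151.4 + 108.621 = 2260.021 ng/mL·h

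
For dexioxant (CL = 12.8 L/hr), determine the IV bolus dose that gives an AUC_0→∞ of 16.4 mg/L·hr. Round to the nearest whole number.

Dose_iv = CL × AUC_0→∞
     = 12.8 × 16.4 = 209.92 mg

Dose = 210 mg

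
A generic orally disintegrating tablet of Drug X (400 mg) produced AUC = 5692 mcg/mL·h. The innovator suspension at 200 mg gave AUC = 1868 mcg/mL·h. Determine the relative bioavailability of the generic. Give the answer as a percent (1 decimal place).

F_rel = 152.4%

F_rel = (AUC_test/D_test) / (AUC_ref/D_ref)
      = (5692/400) / (1868/200)
      = 14.23 / 9.34 = 1.5236 = 152.36%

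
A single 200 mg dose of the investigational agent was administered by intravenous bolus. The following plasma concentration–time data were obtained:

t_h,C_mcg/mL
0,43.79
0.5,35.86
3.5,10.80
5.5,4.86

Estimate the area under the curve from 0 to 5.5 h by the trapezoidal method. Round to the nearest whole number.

AUC = 106 mcg/mL·h

Trapezoidal AUC_0→5.5:
  [0→0.5]: (43.79+35.86)/2 × 0.5 = 19.9125
  [0.5→3.5]: (35.86+10.80)/2 × 3 = 69.99
  [3.5→5.5]: (10.80+4.86)/2 × 2 = 15.66
  Sum = 105.5625 mcg/mL·h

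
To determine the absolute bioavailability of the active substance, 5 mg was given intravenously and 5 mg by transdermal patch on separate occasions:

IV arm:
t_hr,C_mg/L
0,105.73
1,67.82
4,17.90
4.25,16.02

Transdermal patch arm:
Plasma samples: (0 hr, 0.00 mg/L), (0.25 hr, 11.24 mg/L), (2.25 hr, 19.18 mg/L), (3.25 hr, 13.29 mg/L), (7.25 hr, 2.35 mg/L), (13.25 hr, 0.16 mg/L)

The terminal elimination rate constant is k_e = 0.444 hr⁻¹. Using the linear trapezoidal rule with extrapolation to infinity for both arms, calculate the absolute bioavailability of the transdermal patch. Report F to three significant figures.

F = 0.341

Trapezoidal AUC_0→4.25 (IV):
  [0→1]: (105.73+67.82)/2 × 1 = 86.775
  [1→4]: (67.82+17.90)/2 × 3 = 128.58
  [4→4.25]: (17.90+16.02)/2 × 0.25 = 4.24
  Sum = 219.595 mg/L·hr
IV tail: 16.02/0.444 = 36.081; AUC_iv,0→∞ = 219.595 + 36.081 = 255.676 mg/L·hr
Trapezoidal AUC_0→13.25 (transdermal patch):
  [0→0.25]: (0.00+11.24)/2 × 0.25 = 1.405
  [0.25→2.25]: (11.24+19.18)/2 × 2 = 30.42
  [2.25→3.25]: (19.18+13.29)/2 × 1 = 16.235
  [3.25→7.25]: (13.29+2.35)/2 × 4 = 31.28
  [7.25→13.25]: (2.35+0.16)/2 × 6 = 7.53
  Sum = 86.87 mg/L·hr
transdermal patch tail: 0.16/0.444 = 0.360; AUC_ev,0→∞ = 86.87 + 0.360 = 87.23 mg/L·hr
F = (AUC_ev/D_ev)/(AUC_iv/D_iv) = (87.23/5)/(255.676/5) = 17.446/51.1352 = 0.3412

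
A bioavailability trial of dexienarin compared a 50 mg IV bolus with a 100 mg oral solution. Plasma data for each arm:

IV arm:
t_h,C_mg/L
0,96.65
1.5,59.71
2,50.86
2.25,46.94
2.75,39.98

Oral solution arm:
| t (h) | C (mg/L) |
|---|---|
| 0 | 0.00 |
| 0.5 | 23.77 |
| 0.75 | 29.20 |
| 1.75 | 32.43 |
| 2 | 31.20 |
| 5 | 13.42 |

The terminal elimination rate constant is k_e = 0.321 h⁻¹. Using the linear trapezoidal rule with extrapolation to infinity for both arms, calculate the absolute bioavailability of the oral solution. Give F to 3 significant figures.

F = 0.264

Trapezoidal AUC_0→2.75 (IV):
  [0→1.5]: (96.65+59.71)/2 × 1.5 = 117.27
  [1.5→2]: (59.71+50.86)/2 × 0.5 = 27.6425
  [2→2.25]: (50.86+46.94)/2 × 0.25 = 12.225
  [2.25→2.75]: (46.94+39.98)/2 × 0.5 = 21.73
  Sum = 178.8675 mg/L·h
IV tail: 39.98/0.321 = 124.548; AUC_iv,0→∞ = 178.8675 + 124.548 = 303.4155 mg/L·h
Trapezoidal AUC_0→5 (oral solution):
  [0→0.5]: (0.00+23.77)/2 × 0.5 = 5.9425
  [0.5→0.75]: (23.77+29.20)/2 × 0.25 = 6.62125
  [0.75→1.75]: (29.20+32.43)/2 × 1 = 30.815
  [1.75→2]: (32.43+31.20)/2 × 0.25 = 7.95375
  [2→5]: (31.20+13.42)/2 × 3 = 66.93
  Sum = 118.2625 mg/L·h
oral solution tail: 13.42/0.321 = 41.807; AUC_ev,0→∞ = 118.2625 + 41.807 = 160.0695 mg/L·h
F = (AUC_ev/D_ev)/(AUC_iv/D_iv) = (160.0695/100)/(303.4155/50) = 1.600695/6.06831 = 0.2638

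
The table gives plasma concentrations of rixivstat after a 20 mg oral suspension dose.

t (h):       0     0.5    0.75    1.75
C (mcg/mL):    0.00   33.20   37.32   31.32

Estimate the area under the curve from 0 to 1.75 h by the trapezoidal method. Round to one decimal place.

AUC = 51.4 mcg/mL·h

Trapezoidal AUC_0→1.75:
  [0→0.5]: (0.00+33.20)/2 × 0.5 = 8.3
  [0.5→0.75]: (33.20+37.32)/2 × 0.25 = 8.815
  [0.75→1.75]: (37.32+31.32)/2 × 1 = 34.32
  Sum = 51.435 mcg/mL·h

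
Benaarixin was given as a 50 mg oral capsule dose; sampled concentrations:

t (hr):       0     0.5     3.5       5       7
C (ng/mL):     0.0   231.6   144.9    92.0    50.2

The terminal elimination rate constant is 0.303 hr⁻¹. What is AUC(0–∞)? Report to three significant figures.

Trapezoidal AUC_0→7:
  [0→0.5]: (0.0+231.6)/2 × 0.5 = 57.9
  [0.5→3.5]: (231.6+144.9)/2 × 3 = 564.75
  [3.5→5]: (144.9+92.0)/2 × 1.5 = 177.675
  [5→7]: (92.0+50.2)/2 × 2 = 142.2
  Sum = 942.525 ng/mL·hr
Extrapolated tail: C_last / k_e = 50.2 / 0.303 = 165.677
AUC_0→∞ = 942.525 + 165.677 = 1108.202 ng/mL·hr

AUC = 1110 ng/mL·hr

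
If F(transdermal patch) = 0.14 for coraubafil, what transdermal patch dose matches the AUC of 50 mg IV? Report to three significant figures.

For equal systemic exposure: F × D_ev = D_iv
D_ev = D_iv / F = 50 / 0.14 = 357.143 mg

D_transdermal = 357 mg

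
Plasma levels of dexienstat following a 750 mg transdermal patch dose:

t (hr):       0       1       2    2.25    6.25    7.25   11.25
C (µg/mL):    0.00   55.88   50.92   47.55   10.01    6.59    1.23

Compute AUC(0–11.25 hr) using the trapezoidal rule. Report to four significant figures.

AUC = 232.7 µg/mL·hr

Trapezoidal AUC_0→11.25:
  [0→1]: (0.00+55.88)/2 × 1 = 27.94
  [1→2]: (55.88+50.92)/2 × 1 = 53.4
  [2→2.25]: (50.92+47.55)/2 × 0.25 = 12.30875
  [2.25→6.25]: (47.55+10.01)/2 × 4 = 115.12
  [6.25→7.25]: (10.01+6.59)/2 × 1 = 8.3
  [7.25→11.25]: (6.59+1.23)/2 × 4 = 15.64
  Sum = 232.70875 µg/mL·hr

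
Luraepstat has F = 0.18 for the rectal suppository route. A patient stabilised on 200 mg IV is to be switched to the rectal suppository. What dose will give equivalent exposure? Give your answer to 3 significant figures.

For equal systemic exposure: F × D_ev = D_iv
D_ev = D_iv / F = 200 / 0.18 = 1111.11 mg

D_rectal = 1110 mg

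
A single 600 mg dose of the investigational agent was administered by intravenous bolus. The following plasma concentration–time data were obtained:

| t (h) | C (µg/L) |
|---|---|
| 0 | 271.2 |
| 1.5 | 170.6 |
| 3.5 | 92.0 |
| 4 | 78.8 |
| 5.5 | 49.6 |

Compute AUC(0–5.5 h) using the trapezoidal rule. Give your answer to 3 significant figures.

AUC = 733 µg/L·h

Trapezoidal AUC_0→5.5:
  [0→1.5]: (271.2+170.6)/2 × 1.5 = 331.35
  [1.5→3.5]: (170.6+92.0)/2 × 2 = 262.6
  [3.5→4]: (92.0+78.8)/2 × 0.5 = 42.7
  [4→5.5]: (78.8+49.6)/2 × 1.5 = 96.3
  Sum = 732.95 µg/L·h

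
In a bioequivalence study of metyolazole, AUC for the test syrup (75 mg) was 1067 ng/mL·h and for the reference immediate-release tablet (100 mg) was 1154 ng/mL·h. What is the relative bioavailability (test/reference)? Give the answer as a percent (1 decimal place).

F_rel = (AUC_test/D_test) / (AUC_ref/D_ref)
      = (1067/75) / (1154/100)
      = 14.2267 / 11.54 = 1.2328 = 123.28%

F_rel = 123.3%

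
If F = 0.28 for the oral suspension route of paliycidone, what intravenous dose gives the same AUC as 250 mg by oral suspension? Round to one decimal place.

Systemic exposure from an extravascular dose = F × D_ev, so the equivalent IV dose is F × D_ev.
D_iv = F × D_ev = 0.28 × 250 = 70 mg

D_iv = 70.0 mg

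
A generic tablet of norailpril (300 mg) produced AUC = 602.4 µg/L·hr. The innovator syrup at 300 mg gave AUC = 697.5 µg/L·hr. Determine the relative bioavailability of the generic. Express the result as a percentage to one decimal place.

F_rel = (AUC_test/D_test) / (AUC_ref/D_ref)
      = (602.4/300) / (697.5/300)
      = 2.008 / 2.325 = 0.8637 = 86.37%

F_rel = 86.4%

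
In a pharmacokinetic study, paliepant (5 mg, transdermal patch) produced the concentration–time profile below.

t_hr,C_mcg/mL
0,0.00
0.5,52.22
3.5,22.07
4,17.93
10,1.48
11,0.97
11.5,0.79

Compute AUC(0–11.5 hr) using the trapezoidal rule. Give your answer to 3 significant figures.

Trapezoidal AUC_0→11.5:
  [0→0.5]: (0.00+52.22)/2 × 0.5 = 13.055
  [0.5→3.5]: (52.22+22.07)/2 × 3 = 111.435
  [3.5→4]: (22.07+17.93)/2 × 0.5 = 10.0
  [4→10]: (17.93+1.48)/2 × 6 = 58.23
  [10→11]: (1.48+0.97)/2 × 1 = 1.225
  [11→11.5]: (0.97+0.79)/2 × 0.5 = 0.44
  Sum = 194.385 mcg/mL·hr

AUC = 194 mcg/mL·hr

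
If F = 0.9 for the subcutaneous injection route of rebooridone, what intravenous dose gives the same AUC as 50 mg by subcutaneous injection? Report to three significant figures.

Systemic exposure from an extravascular dose = F × D_ev, so the equivalent IV dose is F × D_ev.
D_iv = F × D_ev = 0.9 × 50 = 45 mg

D_iv = 45.0 mg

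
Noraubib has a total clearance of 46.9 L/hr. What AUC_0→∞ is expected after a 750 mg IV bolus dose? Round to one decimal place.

AUC = 16.0 mg/L·hr

AUC_0→∞ = Dose_iv / CL
        = 750 / 46.9 = 15.9915 mg/L·hr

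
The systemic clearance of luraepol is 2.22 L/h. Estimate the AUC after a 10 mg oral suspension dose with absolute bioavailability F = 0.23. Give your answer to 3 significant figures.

AUC_0→∞ = F × Dose / CL
        = 0.23 × 10 / 2.22 = 1.03604 mg/L·h

AUC = 1.04 mg/L·h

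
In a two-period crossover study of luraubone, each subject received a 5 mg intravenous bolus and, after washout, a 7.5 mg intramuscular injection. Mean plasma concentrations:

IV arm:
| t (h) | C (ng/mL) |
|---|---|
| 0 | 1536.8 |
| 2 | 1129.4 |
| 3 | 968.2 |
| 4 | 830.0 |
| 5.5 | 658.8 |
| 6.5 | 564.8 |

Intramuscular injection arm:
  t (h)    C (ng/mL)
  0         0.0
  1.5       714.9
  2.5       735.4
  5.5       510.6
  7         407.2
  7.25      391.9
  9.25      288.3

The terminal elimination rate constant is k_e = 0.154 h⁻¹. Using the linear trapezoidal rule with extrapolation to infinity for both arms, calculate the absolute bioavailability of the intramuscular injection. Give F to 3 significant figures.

F = 0.431

Trapezoidal AUC_0→6.5 (IV):
  [0→2]: (1536.8+1129.4)/2 × 2 = 2666.2
  [2→3]: (1129.4+968.2)/2 × 1 = 1048.8
  [3→4]: (968.2+830.0)/2 × 1 = 899.1
  [4→5.5]: (830.0+658.8)/2 × 1.5 = 1116.6
  [5.5→6.5]: (658.8+564.8)/2 × 1 = 611.8
  Sum = 6342.5 ng/mL·h
IV tail: 564.8/0.154 = 3667.532; AUC_iv,0→∞ = 6342.5 + 3667.532 = 10010.032 ng/mL·h
Trapezoidal AUC_0→9.25 (intramuscular injection):
  [0→1.5]: (0.0+714.9)/2 × 1.5 = 536.175
  [1.5→2.5]: (714.9+735.4)/2 × 1 = 725.15
  [2.5→5.5]: (735.4+510.6)/2 × 3 = 1869.0
  [5.5→7]: (510.6+407.2)/2 × 1.5 = 688.35
  [7→7.25]: (407.2+391.9)/2 × 0.25 = 99.8875
  [7.25→9.25]: (391.9+288.3)/2 × 2 = 680.2
  Sum = 4598.7625 ng/mL·h
intramuscular injection tail: 288.3/0.154 = 1872.078; AUC_ev,0→∞ = 4598.7625 + 1872.078 = 6470.8405 ng/mL·h
F = (AUC_ev/D_ev)/(AUC_iv/D_iv) = (6470.8405/7.5)/(10010.032/5) = 862.779/2002.0064 = 0.4310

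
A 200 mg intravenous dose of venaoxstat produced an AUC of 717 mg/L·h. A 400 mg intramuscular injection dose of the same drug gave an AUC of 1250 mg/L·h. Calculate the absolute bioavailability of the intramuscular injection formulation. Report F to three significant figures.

F = 0.872

F = (AUC_ev / D_ev) / (AUC_iv / D_iv)
  = (1250/400) / (717/200)
  = 3.125 / 3.585 = 0.8717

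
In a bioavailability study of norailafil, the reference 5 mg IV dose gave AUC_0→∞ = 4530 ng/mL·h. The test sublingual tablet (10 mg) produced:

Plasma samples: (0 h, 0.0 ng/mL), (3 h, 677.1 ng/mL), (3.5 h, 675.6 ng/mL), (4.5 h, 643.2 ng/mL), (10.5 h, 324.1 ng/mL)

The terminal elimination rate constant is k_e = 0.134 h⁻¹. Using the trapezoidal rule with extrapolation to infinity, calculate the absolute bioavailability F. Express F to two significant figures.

Trapezoidal AUC_0→10.5 (sublingual tablet):
  [0→3]: (0.0+677.1)/2 × 3 = 1015.65
  [3→3.5]: (677.1+675.6)/2 × 0.5 = 338.175
  [3.5→4.5]: (675.6+643.2)/2 × 1 = 659.4
  [4.5→10.5]: (643.2+324.1)/2 × 6 = 2901.9
  Sum = 4915.125 ng/mL·h
Tail: C_last/k_e = 324.1/0.134 = 2418.657
AUC_0→∞ (sublingual tablet) = 4915.125 + 2418.657 = 7333.782 ng/mL·h
F = (AUC_ev/D_ev)/(AUC_iv/D_iv) = (7333.782/10)/(4530/5) = 733.3782/906 = 0.8095

F = 0.81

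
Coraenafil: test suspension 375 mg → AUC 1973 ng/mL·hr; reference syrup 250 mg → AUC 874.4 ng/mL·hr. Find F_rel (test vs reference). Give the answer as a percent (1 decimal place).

F_rel = (AUC_test/D_test) / (AUC_ref/D_ref)
      = (1973/375) / (874.4/250)
      = 5.26133 / 3.4976 = 1.5043 = 150.43%

F_rel = 150.4%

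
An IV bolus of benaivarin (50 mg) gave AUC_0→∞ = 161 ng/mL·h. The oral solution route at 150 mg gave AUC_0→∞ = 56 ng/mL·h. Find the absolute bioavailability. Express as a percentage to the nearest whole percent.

F = (AUC_ev / D_ev) / (AUC_iv / D_iv)
  = (56/150) / (161/50)
  = 0.373333 / 3.22 = 0.1159
  = 11.59%

F = 12%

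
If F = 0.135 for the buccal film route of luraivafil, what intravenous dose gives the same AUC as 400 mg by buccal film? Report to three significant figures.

D_iv = 54.0 mg

Systemic exposure from an extravascular dose = F × D_ev, so the equivalent IV dose is F × D_ev.
D_iv = F × D_ev = 0.135 × 400 = 54 mg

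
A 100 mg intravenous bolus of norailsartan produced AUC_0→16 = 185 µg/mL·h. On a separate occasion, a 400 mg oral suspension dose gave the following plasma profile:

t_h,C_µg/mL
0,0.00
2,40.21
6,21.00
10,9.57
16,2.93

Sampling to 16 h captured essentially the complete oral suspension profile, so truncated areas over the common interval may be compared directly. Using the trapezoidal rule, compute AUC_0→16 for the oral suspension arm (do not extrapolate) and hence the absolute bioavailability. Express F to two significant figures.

F = 0.35

Trapezoidal AUC_0→16 (oral suspension):
  [0→2]: (0.00+40.21)/2 × 2 = 40.21
  [2→6]: (40.21+21.00)/2 × 4 = 122.42
  [6→10]: (21.00+9.57)/2 × 4 = 61.14
  [10→16]: (9.57+2.93)/2 × 6 = 37.5
  Sum = 261.27 µg/mL·h
F = (AUC_ev/D_ev)/(AUC_iv/D_iv) = (261.27/400)/(185/100) = 0.653175/1.85 = 0.3531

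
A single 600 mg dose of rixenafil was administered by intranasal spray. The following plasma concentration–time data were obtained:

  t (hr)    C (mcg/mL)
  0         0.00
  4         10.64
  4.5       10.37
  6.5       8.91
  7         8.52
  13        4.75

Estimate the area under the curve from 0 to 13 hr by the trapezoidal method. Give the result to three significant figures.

Trapezoidal AUC_0→13:
  [0→4]: (0.00+10.64)/2 × 4 = 21.28
  [4→4.5]: (10.64+10.37)/2 × 0.5 = 5.2525
  [4.5→6.5]: (10.37+8.91)/2 × 2 = 19.28
  [6.5→7]: (8.91+8.52)/2 × 0.5 = 4.3575
  [7→13]: (8.52+4.75)/2 × 6 = 39.81
  Sum = 89.98 mcg/mL·hr

AUC = 90.0 mcg/mL·hr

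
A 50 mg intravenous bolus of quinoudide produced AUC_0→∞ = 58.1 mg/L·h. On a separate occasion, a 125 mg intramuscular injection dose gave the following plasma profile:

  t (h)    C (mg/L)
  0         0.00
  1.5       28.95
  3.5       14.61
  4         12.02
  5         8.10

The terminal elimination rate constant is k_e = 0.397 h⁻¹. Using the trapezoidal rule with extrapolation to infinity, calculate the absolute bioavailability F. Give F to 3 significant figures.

Trapezoidal AUC_0→5 (intramuscular injection):
  [0→1.5]: (0.00+28.95)/2 × 1.5 = 21.7125
  [1.5→3.5]: (28.95+14.61)/2 × 2 = 43.56
  [3.5→4]: (14.61+12.02)/2 × 0.5 = 6.6575
  [4→5]: (12.02+8.10)/2 × 1 = 10.06
  Sum = 81.99 mg/L·h
Tail: C_last/k_e = 8.10/0.397 = 20.403
AUC_0→∞ (intramuscular injection) = 81.99 + 20.403 = 102.393 mg/L·h
F = (AUC_ev/D_ev)/(AUC_iv/D_iv) = (102.393/125)/(58.1/50) = 0.819144/1.162 = 0.7049

F = 0.705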